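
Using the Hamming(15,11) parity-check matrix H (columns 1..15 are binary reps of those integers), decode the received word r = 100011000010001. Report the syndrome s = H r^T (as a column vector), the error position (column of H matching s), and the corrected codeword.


s = (0, 1, 1, 0)^T, error position = 6, corrected codeword c = 100010000010001

Compute s = H r^T mod 2 one row at a time:
  s_1 = 0 + 0 + 0 + 1 + 0 + 0 + 0 + 1 = 2 ≡ 0 (mod 2).
  s_2 = 0 + 1 + 1 + 0 + 0 + 0 + 0 + 1 = 3 ≡ 1 (mod 2).
  s_3 = 0 + 0 + 1 + 0 + 0 + 1 + 0 + 1 = 3 ≡ 1 (mod 2).
  s_4 = 1 + 0 + 1 + 0 + 0 + 1 + 0 + 1 = 4 ≡ 0 (mod 2).
s = (0, 1, 1, 0)^T — this equals column 6 of H (binary 0110), so error is at position 6.
Correct: flip bit 6 of r = 100011000010001 to get c = 100010000010001.


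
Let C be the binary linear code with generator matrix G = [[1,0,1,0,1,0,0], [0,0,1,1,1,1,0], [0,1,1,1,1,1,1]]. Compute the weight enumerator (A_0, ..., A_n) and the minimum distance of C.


Weight distribution: A_0 = 1, A_2 = 1, A_3 = 2, A_4 = 1, A_5 = 2, A_6 = 1. Minimum distance d = 2.

Enumerate all 2^3 = 8 messages m ∈ F_2^3.
For each, compute codeword c = mG in F_2^7, then tally its weight.
  m = 000 → c = 0000000, weight = 0.
  m = 100 → c = 1010100, weight = 3.
  m = 010 → c = 0011110, weight = 4.
  m = 110 → c = 1001010, weight = 3.
  m = 001 → c = 0111111, weight = 6.
  m = 101 → c = 1101011, weight = 5.
  m = 011 → c = 0100001, weight = 2.
  m = 111 → c = 1110101, weight = 5.
Tally weights:
  weight 0: 1 codewords.
  weight 2: 1 codewords.
  weight 3: 2 codewords.
  weight 4: 1 codewords.
  weight 5: 2 codewords.
  weight 6: 1 codewords.
Minimum distance d = smallest w > 0 with A_w > 0 = 2.
Sanity: Σ A_w = 8 = 2^3 = 8 ✓.


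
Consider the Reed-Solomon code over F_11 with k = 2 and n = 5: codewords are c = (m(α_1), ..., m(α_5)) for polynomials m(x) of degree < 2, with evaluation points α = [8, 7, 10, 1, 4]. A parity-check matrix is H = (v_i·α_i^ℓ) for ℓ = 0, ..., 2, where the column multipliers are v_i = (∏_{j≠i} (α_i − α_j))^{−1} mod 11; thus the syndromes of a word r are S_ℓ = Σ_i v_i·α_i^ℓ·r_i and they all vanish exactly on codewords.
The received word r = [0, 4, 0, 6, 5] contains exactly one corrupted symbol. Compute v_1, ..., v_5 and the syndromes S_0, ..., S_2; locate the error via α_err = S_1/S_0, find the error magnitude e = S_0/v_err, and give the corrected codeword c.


S = (6, 5, 6), error at position 3, error magnitude e = 8, c = [0, 4, 3, 6, 5].

Step 1: column multipliers v_i = (∏_{j≠i}(α_i − α_j))^{−1} mod 11.
  i = 1 (α = 8): (8−7)(8−10)(8−1)(8−4) = 1·(−2)·7·4 = −56 ≡ 10, so v_1 = 10^{−1} = 10 (mod 11).
  i = 2 (α = 7): (7−8)(7−10)(7−1)(7−4) = (−1)·(−3)·6·3 = 54 ≡ 10, so v_2 = 10^{−1} = 10 (mod 11).
  i = 3 (α = 10): (10−8)(10−7)(10−1)(10−4) = 2·3·9·6 = 324 ≡ 5, so v_3 = 5^{−1} = 9 (mod 11).
  i = 4 (α = 1): (1−8)(1−7)(1−10)(1−4) = (−7)·(−6)·(−9)·(−3) = 1134 ≡ 1, so v_4 = 1^{−1} = 1 (mod 11).
  i = 5 (α = 4): (4−8)(4−7)(4−10)(4−1) = (−4)·(−3)·(−6)·3 = −216 ≡ 4, so v_5 = 4^{−1} = 3 (mod 11).
  v = [10, 10, 9, 1, 3].
Step 2: syndromes of r = [0, 4, 0, 6, 5] (all sums mod 11).
  S_0 = Σ v_i r_i = 10·0 + 10·4 + 9·0 + 1·6 + 3·5 = 61 ≡ 6.
  S_1 = Σ v_i α_i r_i = 10·8·0 + 10·7·4 + 9·10·0 + 1·1·6 + 3·4·5 = 346 ≡ 5.
  α_i^2 mod 11 = [9, 5, 1, 1, 5].
  S_2 = Σ v_i α_i^2 r_i = 10·9·0 + 10·5·4 + 9·1·0 + 1·1·6 + 3·5·5 = 281 ≡ 6.
  S = (6, 5, 6) ≠ 0, so r is not a codeword (an error is present).
Step 3: locate the error. For a single error e at position i, S_ℓ = v_i·e·α_i^ℓ, so α_err = S_1/S_0.
  S_0^{−1} = 6^{−1} = 2 (mod 11), so α_err = 5·2 = 10 ≡ 10 = α_3. Error position i = 3.
  Consistency check: S_2/S_1 = 6·9 = 54 ≡ 10 = α_err ✓ (single-error assumption holds).
Step 4: error magnitude e = S_0/v_3 = S_0·∏_{j≠3}(α_3 − α_j) = 6·5 = 30 ≡ 8 (mod 11).
Step 5: correct position 3: c_3 = r_3 − e = 0 − 8 ≡ 3 (mod 11). Hence c = [0, 4, 3, 6, 5].
  Check: interpolating c through the α_i gives m(x) = 10 + 7·x (degree < 2) with m(α_i) = c_i for every i, so c is indeed a codeword.


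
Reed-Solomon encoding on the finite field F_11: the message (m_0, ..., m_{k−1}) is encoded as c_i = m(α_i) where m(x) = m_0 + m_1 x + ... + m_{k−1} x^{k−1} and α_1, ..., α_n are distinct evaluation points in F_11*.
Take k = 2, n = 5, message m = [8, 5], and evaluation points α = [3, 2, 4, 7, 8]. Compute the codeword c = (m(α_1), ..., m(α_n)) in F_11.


c = [1, 7, 6, 10, 4]

Message polynomial: m(x) = 8 + 5·x (mod 11).
For each evaluation point α_i, compute m(α_i) mod 11:
  α_1 = 3: Horner steps 5 → 1, so m(3) = 1.
  α_2 = 2: Horner steps 5 → 7, so m(2) = 7.
  α_3 = 4: Horner steps 5 → 6, so m(4) = 6.
  α_4 = 7: Horner steps 5 → 10, so m(7) = 10.
  α_5 = 8: Horner steps 5 → 4, so m(8) = 4.
Codeword c = [1, 7, 6, 10, 4] ∈ F_11^5.


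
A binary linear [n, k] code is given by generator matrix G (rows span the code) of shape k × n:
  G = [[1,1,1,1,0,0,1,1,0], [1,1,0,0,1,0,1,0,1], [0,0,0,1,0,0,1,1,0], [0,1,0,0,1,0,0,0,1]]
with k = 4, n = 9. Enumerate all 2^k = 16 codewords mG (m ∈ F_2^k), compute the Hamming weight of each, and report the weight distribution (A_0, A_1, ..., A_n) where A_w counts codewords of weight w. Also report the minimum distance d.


Weight distribution: A_0 = 1, A_2 = 1, A_3 = 5, A_4 = 3, A_5 = 2, A_6 = 3, A_7 = 1. Minimum distance d = 2.

Enumerate all 2^4 = 16 messages m ∈ F_2^4.
For each, compute codeword c = mG in F_2^9, then tally its weight.
  m = 0000 → c = 000000000, weight = 0.
  m = 1000 → c = 111100110, weight = 6.
  m = 0100 → c = 110010101, weight = 5.
  m = 1100 → c = 001110011, weight = 5.
  m = 0010 → c = 000100110, weight = 3.
  m = 1010 → c = 111000000, weight = 3.
  m = 0110 → c = 110110011, weight = 6.
  m = 1110 → c = 001010101, weight = 4.
  m = 0001 → c = 010010001, weight = 3.
  m = 1001 → c = 101110111, weight = 7.
  m = 0101 → c = 100000100, weight = 2.
  m = 1101 → c = 011100010, weight = 4.
  m = 0011 → c = 010110111, weight = 6.
  m = 1011 → c = 101010001, weight = 4.
  m = 0111 → c = 100100010, weight = 3.
  m = 1111 → c = 011000100, weight = 3.
Tally weights:
  weight 0: 1 codewords.
  weight 2: 1 codewords.
  weight 3: 5 codewords.
  weight 4: 3 codewords.
  weight 5: 2 codewords.
  weight 6: 3 codewords.
  weight 7: 1 codewords.
Minimum distance d = smallest w > 0 with A_w > 0 = 2.
Sanity: Σ A_w = 16 = 2^4 = 16 ✓.


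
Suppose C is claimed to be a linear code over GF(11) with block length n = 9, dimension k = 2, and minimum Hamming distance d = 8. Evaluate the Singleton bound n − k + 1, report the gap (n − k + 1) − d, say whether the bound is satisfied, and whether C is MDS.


Singleton RHS = n − k + 1 = 8, slack = 0, bound satisfied, MDS.

Singleton bound: d ≤ n − k + 1.
Here n = 9, k = 2, so n − k + 1 = 8.
Given d = 8, check d ≤ 8: YES.
Slack = (n − k + 1) − d = 0.
The code is MDS (slack = 0).
Description: the claimed parameters are [9, 2, 8]_11; such a code would be MDS (meets Singleton bound).


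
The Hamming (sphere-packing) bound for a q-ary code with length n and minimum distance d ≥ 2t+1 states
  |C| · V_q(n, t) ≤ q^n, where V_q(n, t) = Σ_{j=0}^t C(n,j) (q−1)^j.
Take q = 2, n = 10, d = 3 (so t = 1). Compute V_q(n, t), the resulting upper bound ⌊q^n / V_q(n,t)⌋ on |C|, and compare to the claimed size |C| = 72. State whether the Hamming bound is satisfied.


V_q(n, t) = 11, q^n = 1024, Hamming bound = 93, |C| = 72 ≤ bound (satisfied).

Step 1: Compute V_q(n, t) = Σ_{j=0}^1 C(n, j) (q−1)^j.
  j = 0: C(10,0)·(1)^0 = 1·1 = 1.
  j = 1: C(10,1)·(1)^1 = 10·1 = 10.
  V_q(n, t) = 1 + 10 = 11.
Step 2: q^n = 2^10 = 1024.
Step 3: Hamming bound ⌊q^n / V_q(n,t)⌋ = ⌊1024/11⌋ = 93.
Step 4: Compare |C| = 72 to 93: satisfied.
The claimed |C| lies below the Hamming bound.


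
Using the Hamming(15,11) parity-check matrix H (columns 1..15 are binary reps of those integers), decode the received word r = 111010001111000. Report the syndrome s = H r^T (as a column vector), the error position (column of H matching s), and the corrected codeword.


s = (0, 0, 0, 1)^T, error position = 1, corrected codeword c = 011010001111000

Compute s = H r^T mod 2 one row at a time:
  s_1 = 0 + 1 + 1 + 1 + 1 + 0 + 0 + 0 = 4 ≡ 0 (mod 2).
  s_2 = 0 + 1 + 0 + 0 + 1 + 0 + 0 + 0 = 2 ≡ 0 (mod 2).
  s_3 = 1 + 1 + 0 + 0 + 1 + 1 + 0 + 0 = 4 ≡ 0 (mod 2).
  s_4 = 1 + 1 + 1 + 0 + 1 + 1 + 0 + 0 = 5 ≡ 1 (mod 2).
s = (0, 0, 0, 1)^T — this equals column 1 of H (binary 0001), so error is at position 1.
Correct: flip bit 1 of r = 111010001111000 to get c = 011010001111000.


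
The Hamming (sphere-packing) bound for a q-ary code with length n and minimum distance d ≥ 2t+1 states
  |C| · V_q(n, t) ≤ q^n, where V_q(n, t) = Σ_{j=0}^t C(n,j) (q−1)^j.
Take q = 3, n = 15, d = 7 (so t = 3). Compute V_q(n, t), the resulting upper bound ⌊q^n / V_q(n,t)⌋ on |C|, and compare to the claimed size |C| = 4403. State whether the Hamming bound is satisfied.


V_q(n, t) = 4091, q^n = 14348907, Hamming bound = 3507, |C| = 4403 > bound (violated).

Step 1: Compute V_q(n, t) = Σ_{j=0}^3 C(n, j) (q−1)^j.
  j = 0: C(15,0)·(2)^0 = 1·1 = 1.
  j = 1: C(15,1)·(2)^1 = 15·2 = 30.
  j = 2: C(15,2)·(2)^2 = 105·4 = 420.
  j = 3: C(15,3)·(2)^3 = 455·8 = 3640.
  V_q(n, t) = 1 + 30 + 420 + 3640 = 4091.
Step 2: q^n = 3^15 = 14348907.
Step 3: Hamming bound ⌊q^n / V_q(n,t)⌋ = ⌊14348907/4091⌋ = 3507.
Step 4: Compare |C| = 4403 to 3507: violated.
The claimed |C| lies above the Hamming bound, so no 3-ary code of length 15 with d ≥ 7 can have 4403 codewords.


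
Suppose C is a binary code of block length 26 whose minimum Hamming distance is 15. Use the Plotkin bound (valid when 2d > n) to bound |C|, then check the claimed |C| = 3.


Plotkin bound M ≤ 6; given |C| = 3 ≤ bound (satisfied).

Check applicability: 2d = 30, n = 26.
2d − n = 4 > 0, so Plotkin applies.
Compute d/(2d−n) = 15/4 ≈ 3.7500.
⌊d/(2d−n)⌋ = 3.
Plotkin bound: M ≤ 2·3 = 6.
Given |C| = 3, check: satisfied.
This |C| is below the Plotkin bound.


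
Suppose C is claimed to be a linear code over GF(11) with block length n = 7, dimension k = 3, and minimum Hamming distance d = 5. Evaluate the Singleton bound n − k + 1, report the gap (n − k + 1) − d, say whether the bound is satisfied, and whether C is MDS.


Singleton RHS = n − k + 1 = 5, slack = 0, bound satisfied, MDS.

Singleton bound: d ≤ n − k + 1.
Here n = 7, k = 3, so n − k + 1 = 5.
Given d = 5, check d ≤ 5: YES.
Slack = (n − k + 1) − d = 0.
The code is MDS (slack = 0).
Description: the claimed parameters are [7, 3, 5]_11; such a code would be MDS (meets Singleton bound).


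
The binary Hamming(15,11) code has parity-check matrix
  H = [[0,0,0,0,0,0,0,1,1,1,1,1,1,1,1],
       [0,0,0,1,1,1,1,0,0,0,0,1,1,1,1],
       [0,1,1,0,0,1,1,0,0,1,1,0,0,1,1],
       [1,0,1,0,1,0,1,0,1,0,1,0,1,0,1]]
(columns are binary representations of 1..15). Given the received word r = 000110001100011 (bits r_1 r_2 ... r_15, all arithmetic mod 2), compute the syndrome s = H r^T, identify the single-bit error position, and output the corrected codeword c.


s = (0, 0, 1, 1)^T, error position = 3, corrected codeword c = 001110001100011

Compute s = H r^T mod 2 one row at a time:
  s_1 = 0 + 1 + 1 + 0 + 0 + 0 + 1 + 1 = 4 ≡ 0 (mod 2).
  s_2 = 1 + 1 + 0 + 0 + 0 + 0 + 1 + 1 = 4 ≡ 0 (mod 2).
  s_3 = 0 + 0 + 0 + 0 + 1 + 0 + 1 + 1 = 3 ≡ 1 (mod 2).
  s_4 = 0 + 0 + 1 + 0 + 1 + 0 + 0 + 1 = 3 ≡ 1 (mod 2).
s = (0, 0, 1, 1)^T — this equals column 3 of H (binary 0011), so error is at position 3.
Correct: flip bit 3 of r = 000110001100011 to get c = 001110001100011.


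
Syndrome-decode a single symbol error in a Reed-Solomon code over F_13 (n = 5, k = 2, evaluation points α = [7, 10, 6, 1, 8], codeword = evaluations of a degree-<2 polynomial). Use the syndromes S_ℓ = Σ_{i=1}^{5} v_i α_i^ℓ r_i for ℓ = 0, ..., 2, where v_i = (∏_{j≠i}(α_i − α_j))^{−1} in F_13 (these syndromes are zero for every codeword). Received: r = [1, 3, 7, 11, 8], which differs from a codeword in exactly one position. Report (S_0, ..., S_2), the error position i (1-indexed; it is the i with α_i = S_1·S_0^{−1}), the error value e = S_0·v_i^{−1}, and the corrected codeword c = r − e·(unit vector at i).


S = (9, 12, 3), error at position 2, error magnitude e = 7, c = [1, 9, 7, 11, 8].

Step 1: column multipliers v_i = (∏_{j≠i}(α_i − α_j))^{−1} mod 13.
  i = 1 (α = 7): (7−10)(7−6)(7−1)(7−8) = (−3)·1·6·(−1) = 18 ≡ 5, so v_1 = 5^{−1} = 8 (mod 13).
  i = 2 (α = 10): (10−7)(10−6)(10−1)(10−8) = 3·4·9·2 = 216 ≡ 8, so v_2 = 8^{−1} = 5 (mod 13).
  i = 3 (α = 6): (6−7)(6−10)(6−1)(6−8) = (−1)·(−4)·5·(−2) = −40 ≡ 12, so v_3 = 12^{−1} = 12 (mod 13).
  i = 4 (α = 1): (1−7)(1−10)(1−6)(1−8) = (−6)·(−9)·(−5)·(−7) = 1890 ≡ 5, so v_4 = 5^{−1} = 8 (mod 13).
  i = 5 (α = 8): (8−7)(8−10)(8−6)(8−1) = 1·(−2)·2·7 = −28 ≡ 11, so v_5 = 11^{−1} = 6 (mod 13).
  v = [8, 5, 12, 8, 6].
Step 2: syndromes of r = [1, 3, 7, 11, 8] (all sums mod 13).
  S_0 = Σ v_i r_i = 8·1 + 5·3 + 12·7 + 8·11 + 6·8 = 243 ≡ 9.
  S_1 = Σ v_i α_i r_i = 8·7·1 + 5·10·3 + 12·6·7 + 8·1·11 + 6·8·8 = 1182 ≡ 12.
  α_i^2 mod 13 = [10, 9, 10, 1, 12].
  S_2 = Σ v_i α_i^2 r_i = 8·10·1 + 5·9·3 + 12·10·7 + 8·1·11 + 6·12·8 = 1719 ≡ 3.
  S = (9, 12, 3) ≠ 0, so r is not a codeword (an error is present).
Step 3: locate the error. For a single error e at position i, S_ℓ = v_i·e·α_i^ℓ, so α_err = S_1/S_0.
  S_0^{−1} = 9^{−1} = 3 (mod 13), so α_err = 12·3 = 36 ≡ 10 = α_2. Error position i = 2.
  Consistency check: S_2/S_1 = 3·12 = 36 ≡ 10 = α_err ✓ (single-error assumption holds).
Step 4: error magnitude e = S_0/v_2 = S_0·∏_{j≠2}(α_2 − α_j) = 9·8 = 72 ≡ 7 (mod 13).
Step 5: correct position 2: c_2 = r_2 − e = 3 − 7 ≡ 9 (mod 13). Hence c = [1, 9, 7, 11, 8].
  Check: interpolating c through the α_i gives m(x) = 4 + 7·x (degree < 2) with m(α_i) = c_i for every i, so c is indeed a codeword.


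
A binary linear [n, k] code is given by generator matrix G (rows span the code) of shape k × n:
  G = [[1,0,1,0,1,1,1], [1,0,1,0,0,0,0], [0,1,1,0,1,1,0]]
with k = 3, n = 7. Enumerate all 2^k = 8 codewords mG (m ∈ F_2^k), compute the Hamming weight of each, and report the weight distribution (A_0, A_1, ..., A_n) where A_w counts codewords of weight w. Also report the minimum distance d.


Weight distribution: A_0 = 1, A_2 = 1, A_3 = 3, A_4 = 2, A_5 = 1. Minimum distance d = 2.

Enumerate all 2^3 = 8 messages m ∈ F_2^3.
For each, compute codeword c = mG in F_2^7, then tally its weight.
  m = 000 → c = 0000000, weight = 0.
  m = 100 → c = 1010111, weight = 5.
  m = 010 → c = 1010000, weight = 2.
  m = 110 → c = 0000111, weight = 3.
  m = 001 → c = 0110110, weight = 4.
  m = 101 → c = 1100001, weight = 3.
  m = 011 → c = 1100110, weight = 4.
  m = 111 → c = 0110001, weight = 3.
Tally weights:
  weight 0: 1 codewords.
  weight 2: 1 codewords.
  weight 3: 3 codewords.
  weight 4: 2 codewords.
  weight 5: 1 codewords.
Minimum distance d = smallest w > 0 with A_w > 0 = 2.
Sanity: Σ A_w = 8 = 2^3 = 8 ✓.


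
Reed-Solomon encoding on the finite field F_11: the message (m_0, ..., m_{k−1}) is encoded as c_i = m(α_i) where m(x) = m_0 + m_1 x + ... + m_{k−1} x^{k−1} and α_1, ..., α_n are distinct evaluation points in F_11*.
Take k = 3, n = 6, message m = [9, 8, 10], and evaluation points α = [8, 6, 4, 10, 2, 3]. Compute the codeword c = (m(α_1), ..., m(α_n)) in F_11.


c = [9, 10, 3, 0, 10, 2]

Message polynomial: m(x) = 9 + 8·x + 10·x^2 (mod 11).
For each evaluation point α_i, compute m(α_i) mod 11:
  α_1 = 8: Horner steps 10 → 0 → 9, so m(8) = 9.
  α_2 = 6: Horner steps 10 → 2 → 10, so m(6) = 10.
  α_3 = 4: Horner steps 10 → 4 → 3, so m(4) = 3.
  α_4 = 10: Horner steps 10 → 9 → 0, so m(10) = 0.
  α_5 = 2: Horner steps 10 → 6 → 10, so m(2) = 10.
  α_6 = 3: Horner steps 10 → 5 → 2, so m(3) = 2.
Codeword c = [9, 10, 3, 0, 10, 2] ∈ F_11^6.


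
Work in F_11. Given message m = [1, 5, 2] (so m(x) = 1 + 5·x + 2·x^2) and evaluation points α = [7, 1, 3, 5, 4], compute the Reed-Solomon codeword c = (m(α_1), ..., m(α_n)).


c = [2, 8, 1, 10, 9]

Message polynomial: m(x) = 1 + 5·x + 2·x^2 (mod 11).
For each evaluation point α_i, compute m(α_i) mod 11:
  α_1 = 7: Horner steps 2 → 8 → 2, so m(7) = 2.
  α_2 = 1: Horner steps 2 → 7 → 8, so m(1) = 8.
  α_3 = 3: Horner steps 2 → 0 → 1, so m(3) = 1.
  α_4 = 5: Horner steps 2 → 4 → 10, so m(5) = 10.
  α_5 = 4: Horner steps 2 → 2 → 9, so m(4) = 9.
Codeword c = [2, 8, 1, 10, 9] ∈ F_11^5.


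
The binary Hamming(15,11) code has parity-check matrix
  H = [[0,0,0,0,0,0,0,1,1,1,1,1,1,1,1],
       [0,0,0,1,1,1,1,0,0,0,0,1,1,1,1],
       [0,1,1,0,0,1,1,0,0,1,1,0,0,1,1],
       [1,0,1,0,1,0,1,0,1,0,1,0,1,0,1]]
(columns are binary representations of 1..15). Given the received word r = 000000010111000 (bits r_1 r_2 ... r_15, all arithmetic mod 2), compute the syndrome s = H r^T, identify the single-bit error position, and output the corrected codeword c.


s = (0, 1, 0, 1)^T, error position = 5, corrected codeword c = 000010010111000

Compute s = H r^T mod 2 one row at a time:
  s_1 = 1 + 0 + 1 + 1 + 1 + 0 + 0 + 0 = 4 ≡ 0 (mod 2).
  s_2 = 0 + 0 + 0 + 0 + 1 + 0 + 0 + 0 = 1 ≡ 1 (mod 2).
  s_3 = 0 + 0 + 0 + 0 + 1 + 1 + 0 + 0 = 2 ≡ 0 (mod 2).
  s_4 = 0 + 0 + 0 + 0 + 0 + 1 + 0 + 0 = 1 ≡ 1 (mod 2).
s = (0, 1, 0, 1)^T — this equals column 5 of H (binary 0101), so error is at position 5.
Correct: flip bit 5 of r = 000000010111000 to get c = 000010010111000.


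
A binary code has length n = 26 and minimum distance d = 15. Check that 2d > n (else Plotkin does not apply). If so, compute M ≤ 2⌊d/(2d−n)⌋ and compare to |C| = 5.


Plotkin bound M ≤ 6; given |C| = 5 ≤ bound (satisfied).

Check applicability: 2d = 30, n = 26.
2d − n = 4 > 0, so Plotkin applies.
Compute d/(2d−n) = 15/4 ≈ 3.7500.
⌊d/(2d−n)⌋ = 3.
Plotkin bound: M ≤ 2·3 = 6.
Given |C| = 5, check: satisfied.
This |C| is below the Plotkin bound.


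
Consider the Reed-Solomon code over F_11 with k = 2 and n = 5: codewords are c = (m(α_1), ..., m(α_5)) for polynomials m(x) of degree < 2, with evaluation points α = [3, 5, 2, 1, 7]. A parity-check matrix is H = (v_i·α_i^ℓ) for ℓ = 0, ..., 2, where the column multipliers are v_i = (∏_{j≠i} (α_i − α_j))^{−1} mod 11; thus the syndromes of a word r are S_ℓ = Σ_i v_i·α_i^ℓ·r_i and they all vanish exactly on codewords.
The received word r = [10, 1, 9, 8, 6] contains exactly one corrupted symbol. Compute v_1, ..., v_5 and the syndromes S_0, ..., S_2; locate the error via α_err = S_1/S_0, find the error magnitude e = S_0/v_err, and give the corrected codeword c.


S = (4, 6, 9), error at position 5, error magnitude e = 3, c = [10, 1, 9, 8, 3].

Step 1: column multipliers v_i = (∏_{j≠i}(α_i − α_j))^{−1} mod 11.
  i = 1 (α = 3): (3−5)(3−2)(3−1)(3−7) = (−2)·1·2·(−4) = 16 ≡ 5, so v_1 = 5^{−1} = 9 (mod 11).
  i = 2 (α = 5): (5−3)(5−2)(5−1)(5−7) = 2·3·4·(−2) = −48 ≡ 7, so v_2 = 7^{−1} = 8 (mod 11).
  i = 3 (α = 2): (2−3)(2−5)(2−1)(2−7) = (−1)·(−3)·1·(−5) = −15 ≡ 7, so v_3 = 7^{−1} = 8 (mod 11).
  i = 4 (α = 1): (1−3)(1−5)(1−2)(1−7) = (−2)·(−4)·(−1)·(−6) = 48 ≡ 4, so v_4 = 4^{−1} = 3 (mod 11).
  i = 5 (α = 7): (7−3)(7−5)(7−2)(7−1) = 4·2·5·6 = 240 ≡ 9, so v_5 = 9^{−1} = 5 (mod 11).
  v = [9, 8, 8, 3, 5].
Step 2: syndromes of r = [10, 1, 9, 8, 6] (all sums mod 11).
  S_0 = Σ v_i r_i = 9·10 + 8·1 + 8·9 + 3·8 + 5·6 = 224 ≡ 4.
  S_1 = Σ v_i α_i r_i = 9·3·10 + 8·5·1 + 8·2·9 + 3·1·8 + 5·7·6 = 688 ≡ 6.
  α_i^2 mod 11 = [9, 3, 4, 1, 5].
  S_2 = Σ v_i α_i^2 r_i = 9·9·10 + 8·3·1 + 8·4·9 + 3·1·8 + 5·5·6 = 1296 ≡ 9.
  S = (4, 6, 9) ≠ 0, so r is not a codeword (an error is present).
Step 3: locate the error. For a single error e at position i, S_ℓ = v_i·e·α_i^ℓ, so α_err = S_1/S_0.
  S_0^{−1} = 4^{−1} = 3 (mod 11), so α_err = 6·3 = 18 ≡ 7 = α_5. Error position i = 5.
  Consistency check: S_2/S_1 = 9·2 = 18 ≡ 7 = α_err ✓ (single-error assumption holds).
Step 4: error magnitude e = S_0/v_5 = S_0·∏_{j≠5}(α_5 − α_j) = 4·9 = 36 ≡ 3 (mod 11).
Step 5: correct position 5: c_5 = r_5 − e = 6 − 3 ≡ 3 (mod 11). Hence c = [10, 1, 9, 8, 3].
  Check: interpolating c through the α_i gives m(x) = 7 + 1·x (degree < 2) with m(α_i) = c_i for every i, so c is indeed a codeword.


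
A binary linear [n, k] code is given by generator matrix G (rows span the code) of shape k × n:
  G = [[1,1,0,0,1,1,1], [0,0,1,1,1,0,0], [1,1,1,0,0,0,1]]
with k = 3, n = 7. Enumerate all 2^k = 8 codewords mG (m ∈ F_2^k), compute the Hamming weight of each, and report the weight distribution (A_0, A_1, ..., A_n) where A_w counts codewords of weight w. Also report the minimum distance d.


Weight distribution: A_0 = 1, A_2 = 1, A_3 = 2, A_4 = 1, A_5 = 2, A_6 = 1. Minimum distance d = 2.

Enumerate all 2^3 = 8 messages m ∈ F_2^3.
For each, compute codeword c = mG in F_2^7, then tally its weight.
  m = 000 → c = 0000000, weight = 0.
  m = 100 → c = 1100111, weight = 5.
  m = 010 → c = 0011100, weight = 3.
  m = 110 → c = 1111011, weight = 6.
  m = 001 → c = 1110001, weight = 4.
  m = 101 → c = 0010110, weight = 3.
  m = 011 → c = 1101101, weight = 5.
  m = 111 → c = 0001010, weight = 2.
Tally weights:
  weight 0: 1 codewords.
  weight 2: 1 codewords.
  weight 3: 2 codewords.
  weight 4: 1 codewords.
  weight 5: 2 codewords.
  weight 6: 1 codewords.
Minimum distance d = smallest w > 0 with A_w > 0 = 2.
Sanity: Σ A_w = 8 = 2^3 = 8 ✓.


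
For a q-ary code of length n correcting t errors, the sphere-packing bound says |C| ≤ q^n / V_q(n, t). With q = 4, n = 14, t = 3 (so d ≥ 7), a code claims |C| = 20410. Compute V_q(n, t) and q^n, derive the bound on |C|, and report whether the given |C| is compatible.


V_q(n, t) = 10690, q^n = 268435456, Hamming bound = 25110, |C| = 20410 ≤ bound (satisfied).

Step 1: Compute V_q(n, t) = Σ_{j=0}^3 C(n, j) (q−1)^j.
  j = 0: C(14,0)·(3)^0 = 1·1 = 1.
  j = 1: C(14,1)·(3)^1 = 14·3 = 42.
  j = 2: C(14,2)·(3)^2 = 91·9 = 819.
  j = 3: C(14,3)·(3)^3 = 364·27 = 9828.
  V_q(n, t) = 1 + 42 + 819 + 9828 = 10690.
Step 2: q^n = 4^14 = 268435456.
Step 3: Hamming bound ⌊q^n / V_q(n,t)⌋ = ⌊268435456/10690⌋ = 25110.
Step 4: Compare |C| = 20410 to 25110: satisfied.
The claimed |C| lies below the Hamming bound.


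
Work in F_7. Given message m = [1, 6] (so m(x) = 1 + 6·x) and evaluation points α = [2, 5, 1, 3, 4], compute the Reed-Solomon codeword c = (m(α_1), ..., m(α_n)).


c = [6, 3, 0, 5, 4]

Message polynomial: m(x) = 1 + 6·x (mod 7).
For each evaluation point α_i, compute m(α_i) mod 7:
  α_1 = 2: Horner steps 6 → 6, so m(2) = 6.
  α_2 = 5: Horner steps 6 → 3, so m(5) = 3.
  α_3 = 1: Horner steps 6 → 0, so m(1) = 0.
  α_4 = 3: Horner steps 6 → 5, so m(3) = 5.
  α_5 = 4: Horner steps 6 → 4, so m(4) = 4.
Codeword c = [6, 3, 0, 5, 4] ∈ F_7^5.


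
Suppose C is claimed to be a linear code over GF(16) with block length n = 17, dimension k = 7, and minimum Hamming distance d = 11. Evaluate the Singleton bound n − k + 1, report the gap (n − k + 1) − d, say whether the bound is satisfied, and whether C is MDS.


Singleton RHS = n − k + 1 = 11, slack = 0, bound satisfied, MDS.

Singleton bound: d ≤ n − k + 1.
Here n = 17, k = 7, so n − k + 1 = 11.
Given d = 11, check d ≤ 11: YES.
Slack = (n − k + 1) − d = 0.
The code is MDS (slack = 0).
Description: the claimed parameters are [17, 7, 11]_16; such a code would be MDS (meets Singleton bound).


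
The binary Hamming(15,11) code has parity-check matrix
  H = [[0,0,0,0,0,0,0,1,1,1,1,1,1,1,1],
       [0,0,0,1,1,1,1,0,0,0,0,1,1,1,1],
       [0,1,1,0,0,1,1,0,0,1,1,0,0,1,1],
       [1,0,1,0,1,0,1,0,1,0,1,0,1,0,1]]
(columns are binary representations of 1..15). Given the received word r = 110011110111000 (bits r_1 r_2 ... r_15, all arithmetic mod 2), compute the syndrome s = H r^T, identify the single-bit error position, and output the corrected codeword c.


s = (0, 0, 1, 0)^T, error position = 2, corrected codeword c = 100011110111000

Compute s = H r^T mod 2 one row at a time:
  s_1 = 1 + 0 + 1 + 1 + 1 + 0 + 0 + 0 = 4 ≡ 0 (mod 2).
  s_2 = 0 + 1 + 1 + 1 + 1 + 0 + 0 + 0 = 4 ≡ 0 (mod 2).
  s_3 = 1 + 0 + 1 + 1 + 1 + 1 + 0 + 0 = 5 ≡ 1 (mod 2).
  s_4 = 1 + 0 + 1 + 1 + 0 + 1 + 0 + 0 = 4 ≡ 0 (mod 2).
s = (0, 0, 1, 0)^T — this equals column 2 of H (binary 0010), so error is at position 2.
Correct: flip bit 2 of r = 110011110111000 to get c = 100011110111000.


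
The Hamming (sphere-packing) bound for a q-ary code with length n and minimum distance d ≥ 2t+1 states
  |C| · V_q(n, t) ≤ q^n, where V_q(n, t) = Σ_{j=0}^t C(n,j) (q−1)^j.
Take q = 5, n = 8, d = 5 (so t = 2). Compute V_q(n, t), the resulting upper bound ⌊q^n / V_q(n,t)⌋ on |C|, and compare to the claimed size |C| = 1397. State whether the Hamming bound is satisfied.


V_q(n, t) = 481, q^n = 390625, Hamming bound = 812, |C| = 1397 > bound (violated).

Step 1: Compute V_q(n, t) = Σ_{j=0}^2 C(n, j) (q−1)^j.
  j = 0: C(8,0)·(4)^0 = 1·1 = 1.
  j = 1: C(8,1)·(4)^1 = 8·4 = 32.
  j = 2: C(8,2)·(4)^2 = 28·16 = 448.
  V_q(n, t) = 1 + 32 + 448 = 481.
Step 2: q^n = 5^8 = 390625.
Step 3: Hamming bound ⌊q^n / V_q(n,t)⌋ = ⌊390625/481⌋ = 812.
Step 4: Compare |C| = 1397 to 812: violated.
The claimed |C| lies above the Hamming bound, so no 5-ary code of length 8 with d ≥ 5 can have 1397 codewords.


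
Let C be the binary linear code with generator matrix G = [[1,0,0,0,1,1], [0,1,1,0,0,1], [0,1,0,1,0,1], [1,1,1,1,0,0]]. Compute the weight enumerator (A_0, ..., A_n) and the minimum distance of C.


Weight distribution: A_0 = 1, A_2 = 4, A_3 = 6, A_4 = 3, A_5 = 2. Minimum distance d = 2.

Enumerate all 2^4 = 16 messages m ∈ F_2^4.
For each, compute codeword c = mG in F_2^6, then tally its weight.
  m = 0000 → c = 000000, weight = 0.
  m = 1000 → c = 100011, weight = 3.
  m = 0100 → c = 011001, weight = 3.
  m = 1100 → c = 111010, weight = 4.
  m = 0010 → c = 010101, weight = 3.
  m = 1010 → c = 110110, weight = 4.
  m = 0110 → c = 001100, weight = 2.
  m = 1110 → c = 101111, weight = 5.
  m = 0001 → c = 111100, weight = 4.
  m = 1001 → c = 011111, weight = 5.
  m = 0101 → c = 100101, weight = 3.
  m = 1101 → c = 000110, weight = 2.
  m = 0011 → c = 101001, weight = 3.
  m = 1011 → c = 001010, weight = 2.
  m = 0111 → c = 110000, weight = 2.
  m = 1111 → c = 010011, weight = 3.
Tally weights:
  weight 0: 1 codewords.
  weight 2: 4 codewords.
  weight 3: 6 codewords.
  weight 4: 3 codewords.
  weight 5: 2 codewords.
Minimum distance d = smallest w > 0 with A_w > 0 = 2.
Sanity: Σ A_w = 16 = 2^4 = 16 ✓.


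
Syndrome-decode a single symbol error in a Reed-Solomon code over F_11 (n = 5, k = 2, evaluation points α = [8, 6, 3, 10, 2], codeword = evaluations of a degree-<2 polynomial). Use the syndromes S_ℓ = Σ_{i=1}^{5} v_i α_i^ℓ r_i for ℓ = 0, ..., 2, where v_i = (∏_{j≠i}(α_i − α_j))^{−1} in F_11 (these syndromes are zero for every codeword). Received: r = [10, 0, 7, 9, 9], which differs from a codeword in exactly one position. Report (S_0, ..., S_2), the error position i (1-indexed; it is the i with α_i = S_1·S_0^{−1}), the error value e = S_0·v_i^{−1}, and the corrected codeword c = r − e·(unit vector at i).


S = (8, 5, 10), error at position 5, error magnitude e = 7, c = [10, 0, 7, 9, 2].

Step 1: column multipliers v_i = (∏_{j≠i}(α_i − α_j))^{−1} mod 11.
  i = 1 (α = 8): (8−6)(8−3)(8−10)(8−2) = 2·5·(−2)·6 = −120 ≡ 1, so v_1 = 1^{−1} = 1 (mod 11).
  i = 2 (α = 6): (6−8)(6−3)(6−10)(6−2) = (−2)·3·(−4)·4 = 96 ≡ 8, so v_2 = 8^{−1} = 7 (mod 11).
  i = 3 (α = 3): (3−8)(3−6)(3−10)(3−2) = (−5)·(−3)·(−7)·1 = −105 ≡ 5, so v_3 = 5^{−1} = 9 (mod 11).
  i = 4 (α = 10): (10−8)(10−6)(10−3)(10−2) = 2·4·7·8 = 448 ≡ 8, so v_4 = 8^{−1} = 7 (mod 11).
  i = 5 (α = 2): (2−8)(2−6)(2−3)(2−10) = (−6)·(−4)·(−1)·(−8) = 192 ≡ 5, so v_5 = 5^{−1} = 9 (mod 11).
  v = [1, 7, 9, 7, 9].
Step 2: syndromes of r = [10, 0, 7, 9, 9] (all sums mod 11).
  S_0 = Σ v_i r_i = 1·10 + 7·0 + 9·7 + 7·9 + 9·9 = 217 ≡ 8.
  S_1 = Σ v_i α_i r_i = 1·8·10 + 7·6·0 + 9·3·7 + 7·10·9 + 9·2·9 = 1061 ≡ 5.
  α_i^2 mod 11 = [9, 3, 9, 1, 4].
  S_2 = Σ v_i α_i^2 r_i = 1·9·10 + 7·3·0 + 9·9·7 + 7·1·9 + 9·4·9 = 1044 ≡ 10.
  S = (8, 5, 10) ≠ 0, so r is not a codeword (an error is present).
Step 3: locate the error. For a single error e at position i, S_ℓ = v_i·e·α_i^ℓ, so α_err = S_1/S_0.
  S_0^{−1} = 8^{−1} = 7 (mod 11), so α_err = 5·7 = 35 ≡ 2 = α_5. Error position i = 5.
  Consistency check: S_2/S_1 = 10·9 = 90 ≡ 2 = α_err ✓ (single-error assumption holds).
Step 4: error magnitude e = S_0/v_5 = S_0·∏_{j≠5}(α_5 − α_j) = 8·5 = 40 ≡ 7 (mod 11).
Step 5: correct position 5: c_5 = r_5 − e = 9 − 7 ≡ 2 (mod 11). Hence c = [10, 0, 7, 9, 2].
  Check: interpolating c through the α_i gives m(x) = 3 + 5·x (degree < 2) with m(α_i) = c_i for every i, so c is indeed a codeword.


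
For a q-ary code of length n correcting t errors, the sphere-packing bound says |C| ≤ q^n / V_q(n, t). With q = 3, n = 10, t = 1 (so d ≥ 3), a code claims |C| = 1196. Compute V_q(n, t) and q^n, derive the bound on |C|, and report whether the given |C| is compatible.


V_q(n, t) = 21, q^n = 59049, Hamming bound = 2811, |C| = 1196 ≤ bound (satisfied).

Step 1: Compute V_q(n, t) = Σ_{j=0}^1 C(n, j) (q−1)^j.
  j = 0: C(10,0)·(2)^0 = 1·1 = 1.
  j = 1: C(10,1)·(2)^1 = 10·2 = 20.
  V_q(n, t) = 1 + 20 = 21.
Step 2: q^n = 3^10 = 59049.
Step 3: Hamming bound ⌊q^n / V_q(n,t)⌋ = ⌊59049/21⌋ = 2811.
Step 4: Compare |C| = 1196 to 2811: satisfied.
The claimed |C| lies below the Hamming bound.


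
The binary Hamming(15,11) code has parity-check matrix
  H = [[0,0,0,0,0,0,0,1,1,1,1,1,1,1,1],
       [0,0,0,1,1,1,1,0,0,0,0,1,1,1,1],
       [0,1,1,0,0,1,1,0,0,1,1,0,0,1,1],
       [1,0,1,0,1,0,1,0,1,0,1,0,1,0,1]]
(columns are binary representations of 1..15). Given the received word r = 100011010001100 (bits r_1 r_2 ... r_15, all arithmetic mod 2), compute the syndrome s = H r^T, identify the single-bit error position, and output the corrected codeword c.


s = (1, 0, 1, 1)^T, error position = 11, corrected codeword c = 100011010011100

Compute s = H r^T mod 2 one row at a time:
  s_1 = 1 + 0 + 0 + 0 + 1 + 1 + 0 + 0 = 3 ≡ 1 (mod 2).
  s_2 = 0 + 1 + 1 + 0 + 1 + 1 + 0 + 0 = 4 ≡ 0 (mod 2).
  s_3 = 0 + 0 + 1 + 0 + 0 + 0 + 0 + 0 = 1 ≡ 1 (mod 2).
  s_4 = 1 + 0 + 1 + 0 + 0 + 0 + 1 + 0 = 3 ≡ 1 (mod 2).
s = (1, 0, 1, 1)^T — this equals column 11 of H (binary 1011), so error is at position 11.
Correct: flip bit 11 of r = 100011010001100 to get c = 100011010011100.


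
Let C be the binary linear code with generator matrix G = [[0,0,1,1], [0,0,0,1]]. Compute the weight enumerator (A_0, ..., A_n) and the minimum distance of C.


Weight distribution: A_0 = 1, A_1 = 2, A_2 = 1. Minimum distance d = 1.

Enumerate all 2^2 = 4 messages m ∈ F_2^2.
For each, compute codeword c = mG in F_2^4, then tally its weight.
  m = 00 → c = 0000, weight = 0.
  m = 10 → c = 0011, weight = 2.
  m = 01 → c = 0001, weight = 1.
  m = 11 → c = 0010, weight = 1.
Tally weights:
  weight 0: 1 codewords.
  weight 1: 2 codewords.
  weight 2: 1 codewords.
Minimum distance d = smallest w > 0 with A_w > 0 = 1.
Sanity: Σ A_w = 4 = 2^2 = 4 ✓.


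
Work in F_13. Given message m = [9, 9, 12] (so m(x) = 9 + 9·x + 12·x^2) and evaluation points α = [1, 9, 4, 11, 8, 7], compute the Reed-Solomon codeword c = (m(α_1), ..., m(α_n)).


c = [4, 9, 3, 0, 4, 10]

Message polynomial: m(x) = 9 + 9·x + 12·x^2 (mod 13).
For each evaluation point α_i, compute m(α_i) mod 13:
  α_1 = 1: Horner steps 12 → 8 → 4, so m(1) = 4.
  α_2 = 9: Horner steps 12 → 0 → 9, so m(9) = 9.
  α_3 = 4: Horner steps 12 → 5 → 3, so m(4) = 3.
  α_4 = 11: Horner steps 12 → 11 → 0, so m(11) = 0.
  α_5 = 8: Horner steps 12 → 1 → 4, so m(8) = 4.
  α_6 = 7: Horner steps 12 → 2 → 10, so m(7) = 10.
Codeword c = [4, 9, 3, 0, 4, 10] ∈ F_13^6.


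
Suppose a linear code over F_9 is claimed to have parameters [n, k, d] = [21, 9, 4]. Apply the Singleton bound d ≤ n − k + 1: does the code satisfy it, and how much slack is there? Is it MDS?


Singleton RHS = n − k + 1 = 13, slack = 9, bound satisfied, not MDS.

Singleton bound: d ≤ n − k + 1.
Here n = 21, k = 9, so n − k + 1 = 13.
Given d = 4, check d ≤ 13: YES.
Slack = (n − k + 1) − d = 9.
The code is NOT MDS (slack = 9 > 0).
Description: the claimed parameters are [21, 9, 4]_9; such a code would be non-MDS.


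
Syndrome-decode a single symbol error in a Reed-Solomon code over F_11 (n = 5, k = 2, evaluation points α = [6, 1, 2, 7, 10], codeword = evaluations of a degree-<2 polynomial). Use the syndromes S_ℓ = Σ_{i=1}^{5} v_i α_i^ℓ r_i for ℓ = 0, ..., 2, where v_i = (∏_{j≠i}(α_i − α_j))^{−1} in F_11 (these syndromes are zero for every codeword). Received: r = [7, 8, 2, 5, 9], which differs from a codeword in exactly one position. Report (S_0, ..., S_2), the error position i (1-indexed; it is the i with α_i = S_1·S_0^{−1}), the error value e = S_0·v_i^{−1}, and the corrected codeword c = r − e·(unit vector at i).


S = (6, 3, 7), error at position 1, error magnitude e = 7, c = [0, 8, 2, 5, 9].

Step 1: column multipliers v_i = (∏_{j≠i}(α_i − α_j))^{−1} mod 11.
  i = 1 (α = 6): (6−1)(6−2)(6−7)(6−10) = 5·4·(−1)·(−4) = 80 ≡ 3, so v_1 = 3^{−1} = 4 (mod 11).
  i = 2 (α = 1): (1−6)(1−2)(1−7)(1−10) = (−5)·(−1)·(−6)·(−9) = 270 ≡ 6, so v_2 = 6^{−1} = 2 (mod 11).
  i = 3 (α = 2): (2−6)(2−1)(2−7)(2−10) = (−4)·1·(−5)·(−8) = −160 ≡ 5, so v_3 = 5^{−1} = 9 (mod 11).
  i = 4 (α = 7): (7−6)(7−1)(7−2)(7−10) = 1·6·5·(−3) = −90 ≡ 9, so v_4 = 9^{−1} = 5 (mod 11).
  i = 5 (α = 10): (10−6)(10−1)(10−2)(10−7) = 4·9·8·3 = 864 ≡ 6, so v_5 = 6^{−1} = 2 (mod 11).
  v = [4, 2, 9, 5, 2].
Step 2: syndromes of r = [7, 8, 2, 5, 9] (all sums mod 11).
  S_0 = Σ v_i r_i = 4·7 + 2·8 + 9·2 + 5·5 + 2·9 = 105 ≡ 6.
  S_1 = Σ v_i α_i r_i = 4·6·7 + 2·1·8 + 9·2·2 + 5·7·5 + 2·10·9 = 575 ≡ 3.
  α_i^2 mod 11 = [3, 1, 4, 5, 1].
  S_2 = Σ v_i α_i^2 r_i = 4·3·7 + 2·1·8 + 9·4·2 + 5·5·5 + 2·1·9 = 315 ≡ 7.
  S = (6, 3, 7) ≠ 0, so r is not a codeword (an error is present).
Step 3: locate the error. For a single error e at position i, S_ℓ = v_i·e·α_i^ℓ, so α_err = S_1/S_0.
  S_0^{−1} = 6^{−1} = 2 (mod 11), so α_err = 3·2 = 6 ≡ 6 = α_1. Error position i = 1.
  Consistency check: S_2/S_1 = 7·4 = 28 ≡ 6 = α_err ✓ (single-error assumption holds).
Step 4: error magnitude e = S_0/v_1 = S_0·∏_{j≠1}(α_1 − α_j) = 6·3 = 18 ≡ 7 (mod 11).
Step 5: correct position 1: c_1 = r_1 − e = 7 − 7 ≡ 0 (mod 11). Hence c = [0, 8, 2, 5, 9].
  Check: interpolating c through the α_i gives m(x) = 3 + 5·x (degree < 2) with m(α_i) = c_i for every i, so c is indeed a codeword.


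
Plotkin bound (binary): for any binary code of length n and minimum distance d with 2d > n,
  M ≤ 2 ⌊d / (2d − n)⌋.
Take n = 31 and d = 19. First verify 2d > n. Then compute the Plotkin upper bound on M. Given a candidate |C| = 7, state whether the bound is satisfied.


Plotkin bound M ≤ 4; given |C| = 7 > bound (violated).

Check applicability: 2d = 38, n = 31.
2d − n = 7 > 0, so Plotkin applies.
Compute d/(2d−n) = 19/7 ≈ 2.7143.
⌊d/(2d−n)⌋ = 2.
Plotkin bound: M ≤ 2·2 = 4.
Given |C| = 7, check: VIOLATED.
This |C| is above the Plotkin bound, so no binary code with n = 31, d = 19 and 7 codewords exists.


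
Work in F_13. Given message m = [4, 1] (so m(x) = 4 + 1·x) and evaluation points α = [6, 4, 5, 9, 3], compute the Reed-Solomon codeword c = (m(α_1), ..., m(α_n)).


c = [10, 8, 9, 0, 7]

Message polynomial: m(x) = 4 + 1·x (mod 13).
For each evaluation point α_i, compute m(α_i) mod 13:
  α_1 = 6: Horner steps 1 → 10, so m(6) = 10.
  α_2 = 4: Horner steps 1 → 8, so m(4) = 8.
  α_3 = 5: Horner steps 1 → 9, so m(5) = 9.
  α_4 = 9: Horner steps 1 → 0, so m(9) = 0.
  α_5 = 3: Horner steps 1 → 7, so m(3) = 7.
Codeword c = [10, 8, 9, 0, 7] ∈ F_13^5.


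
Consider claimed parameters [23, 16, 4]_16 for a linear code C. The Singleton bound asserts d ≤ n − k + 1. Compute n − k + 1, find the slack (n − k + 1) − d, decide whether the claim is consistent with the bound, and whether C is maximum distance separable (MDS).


Singleton RHS = n − k + 1 = 8, slack = 4, bound satisfied, not MDS.

Singleton bound: d ≤ n − k + 1.
Here n = 23, k = 16, so n − k + 1 = 8.
Given d = 4, check d ≤ 8: YES.
Slack = (n − k + 1) − d = 4.
The code is NOT MDS (slack = 4 > 0).
Description: the claimed parameters are [23, 16, 4]_16; such a code would be non-MDS.


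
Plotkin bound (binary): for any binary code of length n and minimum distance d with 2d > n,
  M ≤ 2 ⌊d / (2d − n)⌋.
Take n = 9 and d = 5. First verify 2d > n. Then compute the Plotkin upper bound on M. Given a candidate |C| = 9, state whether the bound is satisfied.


Plotkin bound M ≤ 10; given |C| = 9 ≤ bound (satisfied).

Check applicability: 2d = 10, n = 9.
2d − n = 1 > 0, so Plotkin applies.
Compute d/(2d−n) = 5/1 ≈ 5.0000.
⌊d/(2d−n)⌋ = 5.
Plotkin bound: M ≤ 2·5 = 10.
Given |C| = 9, check: satisfied.
This |C| is below the Plotkin bound.


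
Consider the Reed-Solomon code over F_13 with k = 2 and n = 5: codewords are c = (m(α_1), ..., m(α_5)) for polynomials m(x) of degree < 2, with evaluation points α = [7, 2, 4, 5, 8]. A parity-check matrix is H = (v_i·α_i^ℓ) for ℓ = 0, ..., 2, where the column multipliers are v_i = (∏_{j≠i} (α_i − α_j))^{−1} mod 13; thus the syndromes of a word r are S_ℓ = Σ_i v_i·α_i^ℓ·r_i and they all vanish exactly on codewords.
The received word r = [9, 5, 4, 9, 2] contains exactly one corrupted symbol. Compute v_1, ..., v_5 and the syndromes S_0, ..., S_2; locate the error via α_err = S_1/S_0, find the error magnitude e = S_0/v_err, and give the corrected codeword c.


S = (5, 12, 8), error at position 4, error magnitude e = 12, c = [9, 5, 4, 10, 2].

Step 1: column multipliers v_i = (∏_{j≠i}(α_i − α_j))^{−1} mod 13.
  i = 1 (α = 7): (7−2)(7−4)(7−5)(7−8) = 5·3·2·(−1) = −30 ≡ 9, so v_1 = 9^{−1} = 3 (mod 13).
  i = 2 (α = 2): (2−7)(2−4)(2−5)(2−8) = (−5)·(−2)·(−3)·(−6) = 180 ≡ 11, so v_2 = 11^{−1} = 6 (mod 13).
  i = 3 (α = 4): (4−7)(4−2)(4−5)(4−8) = (−3)·2·(−1)·(−4) = −24 ≡ 2, so v_3 = 2^{−1} = 7 (mod 13).
  i = 4 (α = 5): (5−7)(5−2)(5−4)(5−8) = (−2)·3·1·(−3) = 18 ≡ 5, so v_4 = 5^{−1} = 8 (mod 13).
  i = 5 (α = 8): (8−7)(8−2)(8−4)(8−5) = 1·6·4·3 = 72 ≡ 7, so v_5 = 7^{−1} = 2 (mod 13).
  v = [3, 6, 7, 8, 2].
Step 2: syndromes of r = [9, 5, 4, 9, 2] (all sums mod 13).
  S_0 = Σ v_i r_i = 3·9 + 6·5 + 7·4 + 8·9 + 2·2 = 161 ≡ 5.
  S_1 = Σ v_i α_i r_i = 3·7·9 + 6·2·5 + 7·4·4 + 8·5·9 + 2·8·2 = 753 ≡ 12.
  α_i^2 mod 13 = [10, 4, 3, 12, 12].
  S_2 = Σ v_i α_i^2 r_i = 3·10·9 + 6·4·5 + 7·3·4 + 8·12·9 + 2·12·2 = 1386 ≡ 8.
  S = (5, 12, 8) ≠ 0, so r is not a codeword (an error is present).
Step 3: locate the error. For a single error e at position i, S_ℓ = v_i·e·α_i^ℓ, so α_err = S_1/S_0.
  S_0^{−1} = 5^{−1} = 8 (mod 13), so α_err = 12·8 = 96 ≡ 5 = α_4. Error position i = 4.
  Consistency check: S_2/S_1 = 8·12 = 96 ≡ 5 = α_err ✓ (single-error assumption holds).
Step 4: error magnitude e = S_0/v_4 = S_0·∏_{j≠4}(α_4 − α_j) = 5·5 = 25 ≡ 12 (mod 13).
Step 5: correct position 4: c_4 = r_4 − e = 9 − 12 ≡ 10 (mod 13). Hence c = [9, 5, 4, 10, 2].
  Check: interpolating c through the α_i gives m(x) = 6 + 6·x (degree < 2) with m(α_i) = c_i for every i, so c is indeed a codeword.
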